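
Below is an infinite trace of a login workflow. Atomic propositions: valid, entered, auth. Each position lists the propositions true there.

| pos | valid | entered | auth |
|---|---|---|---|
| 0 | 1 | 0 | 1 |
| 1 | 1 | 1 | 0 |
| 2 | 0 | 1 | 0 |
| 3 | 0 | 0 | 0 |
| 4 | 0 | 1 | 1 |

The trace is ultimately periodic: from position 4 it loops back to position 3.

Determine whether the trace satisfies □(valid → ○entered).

valid → ○entered holds at every position 0..4, and those are all positions ever visited, so □(valid → ○entered) holds.
Positions where valid holds: 0, 1.
Check ○entered at each: 0→ok, 1→ok.

Yes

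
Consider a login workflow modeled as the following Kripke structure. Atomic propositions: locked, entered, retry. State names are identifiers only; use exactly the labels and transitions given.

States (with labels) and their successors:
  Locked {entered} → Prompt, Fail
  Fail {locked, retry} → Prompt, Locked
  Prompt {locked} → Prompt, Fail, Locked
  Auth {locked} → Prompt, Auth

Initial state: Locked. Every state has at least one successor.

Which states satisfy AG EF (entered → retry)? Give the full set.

States satisfying EF (entered → retry): {Locked, Fail, Prompt, Auth}.
States satisfying AG EF (entered → retry): {Locked, Fail, Prompt, Auth}.

{Locked, Fail, Prompt, Auth}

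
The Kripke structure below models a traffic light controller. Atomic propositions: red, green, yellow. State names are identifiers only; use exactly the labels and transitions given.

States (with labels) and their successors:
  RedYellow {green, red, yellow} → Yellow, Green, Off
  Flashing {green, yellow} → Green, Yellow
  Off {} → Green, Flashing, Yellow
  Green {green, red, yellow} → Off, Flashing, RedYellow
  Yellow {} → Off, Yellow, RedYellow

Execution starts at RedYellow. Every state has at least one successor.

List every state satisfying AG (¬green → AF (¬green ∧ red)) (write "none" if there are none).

none

States satisfying ¬green → AF (¬green ∧ red): {RedYellow, Flashing, Green}.
States satisfying AG (¬green → AF (¬green ∧ red)): ∅.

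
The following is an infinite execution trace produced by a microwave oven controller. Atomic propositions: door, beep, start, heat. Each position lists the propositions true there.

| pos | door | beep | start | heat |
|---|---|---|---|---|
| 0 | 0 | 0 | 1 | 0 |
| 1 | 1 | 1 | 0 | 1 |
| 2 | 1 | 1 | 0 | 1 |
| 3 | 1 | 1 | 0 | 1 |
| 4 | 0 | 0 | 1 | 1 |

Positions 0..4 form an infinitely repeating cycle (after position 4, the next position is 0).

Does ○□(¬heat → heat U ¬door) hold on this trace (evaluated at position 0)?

Yes

The position after 0 is 1; □(¬heat → heat U ¬door) is true there.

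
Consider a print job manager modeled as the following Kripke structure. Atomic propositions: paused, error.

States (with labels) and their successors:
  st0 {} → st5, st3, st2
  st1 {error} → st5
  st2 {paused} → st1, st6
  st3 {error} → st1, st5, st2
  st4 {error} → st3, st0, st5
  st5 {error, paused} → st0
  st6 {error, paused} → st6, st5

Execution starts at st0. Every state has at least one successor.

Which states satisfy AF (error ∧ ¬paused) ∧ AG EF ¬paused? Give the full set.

States satisfying error ∧ ¬paused: {st1, st3, st4}.
States satisfying AF (error ∧ ¬paused): {st1, st3, st4}.
States satisfying EF ¬paused: {st0, st1, st2, st3, st4, st5, st6}.
States satisfying AG EF ¬paused: {st0, st1, st2, st3, st4, st5, st6}.
States satisfying AF (error ∧ ¬paused) ∧ AG EF ¬paused: {st1, st3, st4}.

{st1, st3, st4}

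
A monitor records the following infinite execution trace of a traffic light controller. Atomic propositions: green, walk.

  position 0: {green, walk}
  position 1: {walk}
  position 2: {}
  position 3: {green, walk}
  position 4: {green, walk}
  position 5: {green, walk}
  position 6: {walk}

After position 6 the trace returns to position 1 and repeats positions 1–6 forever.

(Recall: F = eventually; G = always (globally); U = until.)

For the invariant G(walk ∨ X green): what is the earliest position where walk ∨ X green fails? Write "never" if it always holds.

walk ∨ X green holds at every position 0..6, and those are all the positions the trace ever visits, so the invariant G(walk ∨ X green) is never violated.

never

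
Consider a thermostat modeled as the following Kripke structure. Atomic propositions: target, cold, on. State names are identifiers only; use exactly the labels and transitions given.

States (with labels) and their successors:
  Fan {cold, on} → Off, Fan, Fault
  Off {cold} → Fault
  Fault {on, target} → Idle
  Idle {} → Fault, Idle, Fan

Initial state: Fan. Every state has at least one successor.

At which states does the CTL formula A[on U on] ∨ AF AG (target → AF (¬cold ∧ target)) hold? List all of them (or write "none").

States satisfying on: {Fan, Fault}.
States satisfying A[on U on]: {Fan, Fault}.
States satisfying AG (target → AF (¬cold ∧ target)): {Fan, Off, Fault, Idle}.
States satisfying AF AG (target → AF (¬cold ∧ target)): {Fan, Off, Fault, Idle}.
States satisfying A[on U on] ∨ AF AG (target → AF (¬cold ∧ target)): {Fan, Off, Fault, Idle}.

{Fan, Off, Fault, Idle}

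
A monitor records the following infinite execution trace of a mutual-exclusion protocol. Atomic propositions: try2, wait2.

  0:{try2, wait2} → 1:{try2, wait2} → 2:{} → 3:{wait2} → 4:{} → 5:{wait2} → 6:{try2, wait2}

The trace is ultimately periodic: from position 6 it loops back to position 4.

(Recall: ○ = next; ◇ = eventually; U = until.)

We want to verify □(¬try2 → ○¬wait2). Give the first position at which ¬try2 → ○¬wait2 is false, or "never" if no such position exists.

2

Check ¬try2 → ○¬wait2 at each position in order: 0 ✓, 1 ✓.
At position 2 the labels are {} and the next position 3 has {wait2}, so ¬try2 → ○¬wait2 is false there. This is the first violation.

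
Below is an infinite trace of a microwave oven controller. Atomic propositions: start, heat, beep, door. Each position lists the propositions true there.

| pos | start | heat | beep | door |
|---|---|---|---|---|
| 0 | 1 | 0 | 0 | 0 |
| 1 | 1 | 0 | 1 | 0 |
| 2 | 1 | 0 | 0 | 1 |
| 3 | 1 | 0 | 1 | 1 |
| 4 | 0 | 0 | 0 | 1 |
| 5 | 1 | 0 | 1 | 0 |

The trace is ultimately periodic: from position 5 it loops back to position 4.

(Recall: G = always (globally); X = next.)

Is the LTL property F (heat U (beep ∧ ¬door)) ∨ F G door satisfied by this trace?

Satisfied

heat U (beep ∧ ¬door) holds at position 1, which is reachable from 0, so F (heat U (beep ∧ ¬door)) holds.
G door is false at every position 0..5, so it never becomes true and F G door fails.
At position 0: F (heat U (beep ∧ ¬door)) is true; F G door is false; so F (heat U (beep ∧ ¬door)) ∨ F G door is true.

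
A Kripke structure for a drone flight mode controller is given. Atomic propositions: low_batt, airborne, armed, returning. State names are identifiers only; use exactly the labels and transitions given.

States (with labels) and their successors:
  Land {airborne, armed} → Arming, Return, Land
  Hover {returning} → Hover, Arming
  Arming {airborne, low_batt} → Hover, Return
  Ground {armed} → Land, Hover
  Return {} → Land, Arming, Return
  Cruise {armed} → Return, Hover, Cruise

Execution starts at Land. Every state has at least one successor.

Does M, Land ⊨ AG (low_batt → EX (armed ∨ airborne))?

States satisfying low_batt → EX (armed ∨ airborne): {Land, Hover, Ground, Return, Cruise}.
States satisfying AG (low_batt → EX (armed ∨ airborne)): ∅.
Arming is reachable from Land and violates low_batt → EX (armed ∨ airborne), so AG fails at Land.
Land ∉ Sat(AG (low_batt → EX (armed ∨ airborne))).

No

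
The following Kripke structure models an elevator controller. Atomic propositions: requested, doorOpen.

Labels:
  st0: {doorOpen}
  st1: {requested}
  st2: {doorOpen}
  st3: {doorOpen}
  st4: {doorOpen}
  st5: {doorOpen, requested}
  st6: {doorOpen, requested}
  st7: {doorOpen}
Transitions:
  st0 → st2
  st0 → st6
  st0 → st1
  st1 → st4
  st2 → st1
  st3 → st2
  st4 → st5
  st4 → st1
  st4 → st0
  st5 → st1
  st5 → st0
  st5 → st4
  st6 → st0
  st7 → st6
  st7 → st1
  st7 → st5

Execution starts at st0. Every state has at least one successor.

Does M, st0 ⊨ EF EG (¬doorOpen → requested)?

States satisfying EG (¬doorOpen → requested): {st0, st1, st2, st3, st4, st5, st6, st7}.
States satisfying EF EG (¬doorOpen → requested): {st0, st1, st2, st3, st4, st5, st6, st7}.
Some path from st0 reaches a state where EG (¬doorOpen → requested) holds.
st0 ∈ Sat(EF EG (¬doorOpen → requested)).

Holds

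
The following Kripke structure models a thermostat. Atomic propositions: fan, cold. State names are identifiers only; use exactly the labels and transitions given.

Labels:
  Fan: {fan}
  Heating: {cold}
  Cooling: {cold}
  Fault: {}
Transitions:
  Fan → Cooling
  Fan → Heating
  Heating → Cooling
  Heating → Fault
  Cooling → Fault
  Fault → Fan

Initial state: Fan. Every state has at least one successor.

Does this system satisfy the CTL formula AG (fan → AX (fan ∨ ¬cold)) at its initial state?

Does not hold

States satisfying fan → AX (fan ∨ ¬cold): {Heating, Cooling, Fault}.
States satisfying AG (fan → AX (fan ∨ ¬cold)): ∅.
Fan is reachable from Fan and violates fan → AX (fan ∨ ¬cold), so AG fails at Fan.
Fan ∉ Sat(AG (fan → AX (fan ∨ ¬cold))).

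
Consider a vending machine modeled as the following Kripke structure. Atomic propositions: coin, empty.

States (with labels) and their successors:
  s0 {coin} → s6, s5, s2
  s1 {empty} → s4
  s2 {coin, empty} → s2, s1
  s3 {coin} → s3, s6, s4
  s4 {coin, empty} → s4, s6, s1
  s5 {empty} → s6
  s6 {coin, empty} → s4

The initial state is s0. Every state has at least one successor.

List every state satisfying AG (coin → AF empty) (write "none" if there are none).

{s0, s1, s2, s4, s5, s6}

States satisfying coin → AF empty: {s0, s1, s2, s4, s5, s6}.
States satisfying AG (coin → AF empty): {s0, s1, s2, s4, s5, s6}.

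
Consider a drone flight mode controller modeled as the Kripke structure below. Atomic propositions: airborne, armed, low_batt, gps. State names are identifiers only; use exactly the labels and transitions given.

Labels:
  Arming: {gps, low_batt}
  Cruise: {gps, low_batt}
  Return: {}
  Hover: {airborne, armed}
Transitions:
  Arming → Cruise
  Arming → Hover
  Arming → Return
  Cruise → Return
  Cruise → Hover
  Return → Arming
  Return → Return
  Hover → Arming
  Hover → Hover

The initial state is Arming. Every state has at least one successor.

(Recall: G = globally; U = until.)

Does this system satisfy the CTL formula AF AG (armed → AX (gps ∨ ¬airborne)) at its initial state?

States satisfying AG (armed → AX (gps ∨ ¬airborne)): ∅.
States satisfying AF AG (armed → AX (gps ∨ ¬airborne)): ∅.
There is a path from Arming along which AG (armed → AX (gps ∨ ¬airborne)) never holds.
Arming ∉ Sat(AF AG (armed → AX (gps ∨ ¬airborne))).

Does not hold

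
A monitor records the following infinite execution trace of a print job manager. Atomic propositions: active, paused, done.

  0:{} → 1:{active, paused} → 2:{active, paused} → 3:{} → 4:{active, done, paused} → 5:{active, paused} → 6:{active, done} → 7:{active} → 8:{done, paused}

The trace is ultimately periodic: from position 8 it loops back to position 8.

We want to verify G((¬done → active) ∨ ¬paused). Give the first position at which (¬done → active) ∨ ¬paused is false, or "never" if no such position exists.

(¬done → active) ∨ ¬paused holds at every position 0..8, and those are all the positions the trace ever visits, so the invariant G((¬done → active) ∨ ¬paused) is never violated.

never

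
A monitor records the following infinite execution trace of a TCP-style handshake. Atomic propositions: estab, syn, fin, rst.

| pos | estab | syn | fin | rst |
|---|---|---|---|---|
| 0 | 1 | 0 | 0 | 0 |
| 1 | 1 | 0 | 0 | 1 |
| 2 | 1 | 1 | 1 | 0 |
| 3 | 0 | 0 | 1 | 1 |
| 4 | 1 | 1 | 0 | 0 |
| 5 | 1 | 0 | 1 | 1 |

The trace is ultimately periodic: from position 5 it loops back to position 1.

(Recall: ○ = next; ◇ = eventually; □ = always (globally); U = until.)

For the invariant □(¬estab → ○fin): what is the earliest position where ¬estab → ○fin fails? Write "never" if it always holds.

3

Check ¬estab → ○fin at each position in order: 0 ✓, 1 ✓, 2 ✓.
At position 3 the labels are {fin, rst} and the next position 4 has {estab, syn}, so ¬estab → ○fin is false there. This is the first violation.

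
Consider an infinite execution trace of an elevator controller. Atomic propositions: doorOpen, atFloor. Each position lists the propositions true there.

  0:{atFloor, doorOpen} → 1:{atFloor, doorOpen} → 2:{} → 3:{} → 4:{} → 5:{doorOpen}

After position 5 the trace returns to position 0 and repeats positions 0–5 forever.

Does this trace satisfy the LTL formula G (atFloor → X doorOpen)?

atFloor → X doorOpen must hold at every position from 0 onward. It fails at position 1, so G (atFloor → X doorOpen) is false.
Positions where atFloor holds: 0, 1.
Check X doorOpen at each: 0→ok, 1→fails.

No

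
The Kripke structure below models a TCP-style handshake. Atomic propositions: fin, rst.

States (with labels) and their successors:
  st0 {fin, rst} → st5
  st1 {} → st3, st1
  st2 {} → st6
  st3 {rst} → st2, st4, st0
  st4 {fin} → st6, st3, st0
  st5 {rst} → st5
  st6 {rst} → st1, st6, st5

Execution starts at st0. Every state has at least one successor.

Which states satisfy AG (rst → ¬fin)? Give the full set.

States satisfying rst → ¬fin: {st1, st2, st3, st4, st5, st6}.
States satisfying AG (rst → ¬fin): {st5}.

{st5}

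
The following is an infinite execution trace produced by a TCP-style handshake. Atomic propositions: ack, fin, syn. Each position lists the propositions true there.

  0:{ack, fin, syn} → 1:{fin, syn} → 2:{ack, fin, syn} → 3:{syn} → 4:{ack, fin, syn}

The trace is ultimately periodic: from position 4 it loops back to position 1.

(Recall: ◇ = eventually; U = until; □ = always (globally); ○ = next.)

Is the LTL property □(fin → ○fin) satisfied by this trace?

Violated

fin → ○fin must hold at every position from 0 onward. It fails at position 2, so □(fin → ○fin) is false.
Positions where fin holds: 0, 1, 2, 4.
Check ○fin at each: 0→ok, 1→ok, 2→fails, 4→ok.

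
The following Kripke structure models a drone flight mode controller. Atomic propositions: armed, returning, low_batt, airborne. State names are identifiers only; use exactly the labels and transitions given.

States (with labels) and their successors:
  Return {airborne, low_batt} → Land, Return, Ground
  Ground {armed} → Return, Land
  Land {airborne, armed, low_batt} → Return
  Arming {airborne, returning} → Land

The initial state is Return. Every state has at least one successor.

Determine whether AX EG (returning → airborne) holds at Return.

States satisfying EG (returning → airborne): {Return, Ground, Land, Arming}.
States satisfying AX EG (returning → airborne): {Return, Ground, Land, Arming}.
Return ∈ Sat(AX EG (returning → airborne)).

Satisfied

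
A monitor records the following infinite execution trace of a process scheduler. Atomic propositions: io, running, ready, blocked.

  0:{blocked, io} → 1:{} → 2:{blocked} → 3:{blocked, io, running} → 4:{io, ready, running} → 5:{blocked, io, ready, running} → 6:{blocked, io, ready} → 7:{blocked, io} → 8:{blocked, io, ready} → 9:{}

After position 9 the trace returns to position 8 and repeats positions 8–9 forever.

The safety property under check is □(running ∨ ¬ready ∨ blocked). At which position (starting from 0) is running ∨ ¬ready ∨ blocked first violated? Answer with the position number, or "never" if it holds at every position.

never

running ∨ ¬ready ∨ blocked holds at every position 0..9, and those are all the positions the trace ever visits, so the invariant □(running ∨ ¬ready ∨ blocked) is never violated.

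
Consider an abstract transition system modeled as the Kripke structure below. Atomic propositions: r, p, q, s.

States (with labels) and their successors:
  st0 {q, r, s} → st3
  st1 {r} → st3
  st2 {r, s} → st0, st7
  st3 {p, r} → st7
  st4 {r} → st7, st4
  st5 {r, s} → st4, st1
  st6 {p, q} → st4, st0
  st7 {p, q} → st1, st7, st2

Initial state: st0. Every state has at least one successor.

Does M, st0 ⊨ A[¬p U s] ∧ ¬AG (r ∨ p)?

States satisfying ¬p: {st0, st1, st2, st4, st5}.
States satisfying s: {st0, st2, st5}.
States satisfying A[¬p U s]: {st0, st2, st5}.
States satisfying r ∨ p: {st0, st1, st2, st3, st4, st5, st6, st7}.
States satisfying AG (r ∨ p): {st0, st1, st2, st3, st4, st5, st6, st7}.
States satisfying ¬AG (r ∨ p): ∅.
States satisfying A[¬p U s] ∧ ¬AG (r ∨ p): ∅.
st0 ∉ Sat(A[¬p U s] ∧ ¬AG (r ∨ p)).

Does not hold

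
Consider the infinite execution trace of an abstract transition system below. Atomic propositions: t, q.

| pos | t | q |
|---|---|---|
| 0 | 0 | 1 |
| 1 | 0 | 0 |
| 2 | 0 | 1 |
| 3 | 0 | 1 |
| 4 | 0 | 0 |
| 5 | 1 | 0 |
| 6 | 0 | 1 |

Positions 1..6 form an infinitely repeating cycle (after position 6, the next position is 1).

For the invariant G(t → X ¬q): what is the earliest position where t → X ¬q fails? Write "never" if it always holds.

5

Check t → X ¬q at each position in order: 0 ✓, 1 ✓, 2 ✓, 3 ✓, 4 ✓.
At position 5 the labels are {t} and the next position 6 has {q}, so t → X ¬q is false there. This is the first violation.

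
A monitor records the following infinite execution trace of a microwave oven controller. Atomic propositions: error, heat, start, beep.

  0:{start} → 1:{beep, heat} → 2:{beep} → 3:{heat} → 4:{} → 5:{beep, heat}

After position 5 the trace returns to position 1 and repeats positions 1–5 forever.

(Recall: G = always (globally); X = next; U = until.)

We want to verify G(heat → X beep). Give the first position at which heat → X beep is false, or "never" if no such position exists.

Check heat → X beep at each position in order: 0 ✓, 1 ✓, 2 ✓.
At position 3 the labels are {heat} and the next position 4 has {}, so heat → X beep is false there. This is the first violation.

3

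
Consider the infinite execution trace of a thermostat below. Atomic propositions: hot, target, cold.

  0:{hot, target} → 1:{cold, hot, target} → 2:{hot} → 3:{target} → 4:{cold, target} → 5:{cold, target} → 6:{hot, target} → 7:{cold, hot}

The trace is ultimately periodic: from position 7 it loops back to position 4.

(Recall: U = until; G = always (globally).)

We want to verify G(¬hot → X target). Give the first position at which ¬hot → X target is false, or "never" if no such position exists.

¬hot → X target holds at every position 0..7, and those are all the positions the trace ever visits, so the invariant G(¬hot → X target) is never violated.

never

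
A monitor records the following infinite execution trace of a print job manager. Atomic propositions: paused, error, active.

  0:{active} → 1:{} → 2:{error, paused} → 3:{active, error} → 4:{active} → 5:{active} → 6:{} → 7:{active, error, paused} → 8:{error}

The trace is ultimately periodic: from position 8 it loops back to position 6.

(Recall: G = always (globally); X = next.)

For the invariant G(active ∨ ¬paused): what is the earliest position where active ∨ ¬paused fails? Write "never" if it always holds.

2

Check active ∨ ¬paused at each position in order: 0 ✓, 1 ✓.
At position 2 the labels are {error, paused}, so active ∨ ¬paused is false there. This is the first violation.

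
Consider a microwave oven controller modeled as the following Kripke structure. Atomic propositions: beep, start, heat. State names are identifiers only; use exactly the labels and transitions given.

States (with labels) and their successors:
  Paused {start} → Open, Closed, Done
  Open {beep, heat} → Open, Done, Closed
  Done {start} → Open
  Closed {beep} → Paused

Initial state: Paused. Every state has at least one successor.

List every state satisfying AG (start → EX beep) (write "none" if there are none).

{Paused, Open, Done, Closed}

States satisfying start → EX beep: {Paused, Open, Done, Closed}.
States satisfying AG (start → EX beep): {Paused, Open, Done, Closed}.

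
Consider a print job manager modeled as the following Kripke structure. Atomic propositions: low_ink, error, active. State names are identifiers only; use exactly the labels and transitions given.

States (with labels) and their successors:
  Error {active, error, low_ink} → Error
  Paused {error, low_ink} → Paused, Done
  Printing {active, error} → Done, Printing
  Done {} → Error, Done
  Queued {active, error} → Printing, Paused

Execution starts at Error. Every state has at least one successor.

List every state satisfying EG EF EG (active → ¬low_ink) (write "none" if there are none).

{Paused, Printing, Done, Queued}

States satisfying EF EG (active → ¬low_ink): {Paused, Printing, Done, Queued}.
States satisfying EG EF EG (active → ¬low_ink): {Paused, Printing, Done, Queued}.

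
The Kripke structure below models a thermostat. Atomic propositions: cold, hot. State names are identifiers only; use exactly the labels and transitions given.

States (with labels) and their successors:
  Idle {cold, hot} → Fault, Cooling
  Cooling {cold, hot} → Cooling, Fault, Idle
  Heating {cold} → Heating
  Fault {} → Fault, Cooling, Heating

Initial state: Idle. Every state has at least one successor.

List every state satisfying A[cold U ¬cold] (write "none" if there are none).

{Fault}

States satisfying cold: {Idle, Cooling, Heating}.
States satisfying ¬cold: {Fault}.
States satisfying A[cold U ¬cold]: {Fault}.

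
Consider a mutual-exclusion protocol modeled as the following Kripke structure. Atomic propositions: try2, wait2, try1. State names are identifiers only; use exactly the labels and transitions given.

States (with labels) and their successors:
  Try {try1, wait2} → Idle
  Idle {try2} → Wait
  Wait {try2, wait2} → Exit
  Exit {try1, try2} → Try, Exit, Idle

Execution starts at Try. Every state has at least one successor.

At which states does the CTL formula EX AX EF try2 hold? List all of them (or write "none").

{Try, Idle, Wait, Exit}

States satisfying AX EF try2: {Try, Idle, Wait, Exit}.
States satisfying EX AX EF try2: {Try, Idle, Wait, Exit}.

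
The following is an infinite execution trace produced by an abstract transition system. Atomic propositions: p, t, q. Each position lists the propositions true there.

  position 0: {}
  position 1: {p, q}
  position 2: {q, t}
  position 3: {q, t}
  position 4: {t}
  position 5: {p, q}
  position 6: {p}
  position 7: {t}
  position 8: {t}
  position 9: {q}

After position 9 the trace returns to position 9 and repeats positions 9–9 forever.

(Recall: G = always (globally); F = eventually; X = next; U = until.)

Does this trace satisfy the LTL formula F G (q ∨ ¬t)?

Yes

G (q ∨ ¬t) holds at position 9, which is reachable from 0, so F G (q ∨ ¬t) holds.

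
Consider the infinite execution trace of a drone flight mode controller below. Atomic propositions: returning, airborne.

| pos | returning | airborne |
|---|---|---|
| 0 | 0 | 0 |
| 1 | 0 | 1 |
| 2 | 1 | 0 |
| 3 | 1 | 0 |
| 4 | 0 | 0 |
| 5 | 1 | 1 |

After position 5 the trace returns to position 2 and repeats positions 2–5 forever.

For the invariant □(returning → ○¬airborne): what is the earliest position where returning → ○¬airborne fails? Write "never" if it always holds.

never

returning → ○¬airborne holds at every position 0..5, and those are all the positions the trace ever visits, so the invariant □(returning → ○¬airborne) is never violated.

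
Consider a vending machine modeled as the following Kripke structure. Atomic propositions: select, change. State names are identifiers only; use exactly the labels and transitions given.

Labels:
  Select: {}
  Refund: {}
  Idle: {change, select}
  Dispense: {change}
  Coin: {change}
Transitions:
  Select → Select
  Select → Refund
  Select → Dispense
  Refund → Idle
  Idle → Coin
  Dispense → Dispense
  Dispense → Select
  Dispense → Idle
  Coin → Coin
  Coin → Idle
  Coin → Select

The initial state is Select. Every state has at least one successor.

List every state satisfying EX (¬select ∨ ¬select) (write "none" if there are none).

{Select, Idle, Dispense, Coin}

States satisfying ¬select ∨ ¬select: {Select, Refund, Dispense, Coin}.
States satisfying EX (¬select ∨ ¬select): {Select, Idle, Dispense, Coin}.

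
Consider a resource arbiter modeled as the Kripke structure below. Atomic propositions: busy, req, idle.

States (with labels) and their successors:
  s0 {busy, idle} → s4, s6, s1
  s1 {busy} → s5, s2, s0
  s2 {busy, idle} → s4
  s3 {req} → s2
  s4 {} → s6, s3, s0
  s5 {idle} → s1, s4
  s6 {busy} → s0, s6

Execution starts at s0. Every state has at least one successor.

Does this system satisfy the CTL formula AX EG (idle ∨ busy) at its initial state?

Violated

States satisfying EG (idle ∨ busy): {s0, s1, s5, s6}.
States satisfying AX EG (idle ∨ busy): {s6}.
s0 ∉ Sat(AX EG (idle ∨ busy)).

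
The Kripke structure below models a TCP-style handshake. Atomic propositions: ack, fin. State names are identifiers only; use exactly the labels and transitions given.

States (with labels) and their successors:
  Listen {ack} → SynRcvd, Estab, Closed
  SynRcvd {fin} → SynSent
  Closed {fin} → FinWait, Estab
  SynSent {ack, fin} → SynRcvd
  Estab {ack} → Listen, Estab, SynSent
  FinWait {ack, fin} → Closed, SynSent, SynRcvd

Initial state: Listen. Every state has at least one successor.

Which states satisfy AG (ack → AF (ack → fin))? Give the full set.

{SynRcvd, SynSent}

States satisfying ack → AF (ack → fin): {SynRcvd, Closed, SynSent, FinWait}.
States satisfying AG (ack → AF (ack → fin)): {SynRcvd, SynSent}.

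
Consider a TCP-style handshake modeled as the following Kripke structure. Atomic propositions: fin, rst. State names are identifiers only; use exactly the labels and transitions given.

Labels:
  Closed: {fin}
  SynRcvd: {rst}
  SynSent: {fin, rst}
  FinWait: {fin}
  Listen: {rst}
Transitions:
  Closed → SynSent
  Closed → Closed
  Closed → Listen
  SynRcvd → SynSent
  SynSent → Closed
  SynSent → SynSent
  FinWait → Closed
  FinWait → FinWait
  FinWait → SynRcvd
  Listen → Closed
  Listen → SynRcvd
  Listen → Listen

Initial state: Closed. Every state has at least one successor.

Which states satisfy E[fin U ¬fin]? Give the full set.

States satisfying fin: {Closed, SynSent, FinWait}.
States satisfying ¬fin: {SynRcvd, Listen}.
States satisfying E[fin U ¬fin]: {Closed, SynRcvd, SynSent, FinWait, Listen}.

{Closed, SynRcvd, SynSent, FinWait, Listen}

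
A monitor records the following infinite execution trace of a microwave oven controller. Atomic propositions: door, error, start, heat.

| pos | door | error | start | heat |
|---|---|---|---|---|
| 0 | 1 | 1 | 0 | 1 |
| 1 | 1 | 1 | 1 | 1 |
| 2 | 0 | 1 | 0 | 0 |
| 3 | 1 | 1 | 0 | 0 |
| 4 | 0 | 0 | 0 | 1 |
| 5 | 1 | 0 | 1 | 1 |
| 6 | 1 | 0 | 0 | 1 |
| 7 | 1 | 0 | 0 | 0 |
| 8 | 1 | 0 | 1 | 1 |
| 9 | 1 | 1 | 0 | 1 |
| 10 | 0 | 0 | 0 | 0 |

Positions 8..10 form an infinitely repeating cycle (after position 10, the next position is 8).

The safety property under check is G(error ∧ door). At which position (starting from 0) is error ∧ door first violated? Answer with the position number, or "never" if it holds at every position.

Check error ∧ door at each position in order: 0 ✓, 1 ✓.
At position 2 the labels are {error}, so error ∧ door is false there. This is the first violation.

2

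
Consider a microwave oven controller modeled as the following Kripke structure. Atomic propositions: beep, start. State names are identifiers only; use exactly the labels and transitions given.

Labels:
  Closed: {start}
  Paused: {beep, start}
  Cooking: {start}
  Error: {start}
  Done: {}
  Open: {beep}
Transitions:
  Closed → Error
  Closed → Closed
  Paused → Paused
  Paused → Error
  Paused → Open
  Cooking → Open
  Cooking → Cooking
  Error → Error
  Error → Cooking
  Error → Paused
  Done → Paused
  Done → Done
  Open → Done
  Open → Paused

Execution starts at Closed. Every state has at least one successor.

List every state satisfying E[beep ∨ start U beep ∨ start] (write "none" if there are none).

{Closed, Paused, Cooking, Error, Open}

States satisfying beep ∨ start: {Closed, Paused, Cooking, Error, Open}.
States satisfying E[beep ∨ start U beep ∨ start]: {Closed, Paused, Cooking, Error, Open}.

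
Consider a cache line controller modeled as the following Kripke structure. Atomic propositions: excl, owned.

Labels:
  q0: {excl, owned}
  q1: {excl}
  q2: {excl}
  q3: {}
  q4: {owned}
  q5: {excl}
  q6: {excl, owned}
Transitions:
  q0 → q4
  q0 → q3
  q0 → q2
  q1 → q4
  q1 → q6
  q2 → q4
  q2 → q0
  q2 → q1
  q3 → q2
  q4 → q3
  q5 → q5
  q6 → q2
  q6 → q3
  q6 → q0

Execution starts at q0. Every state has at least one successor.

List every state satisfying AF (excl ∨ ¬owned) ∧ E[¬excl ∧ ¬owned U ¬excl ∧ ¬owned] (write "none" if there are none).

{q3}

States satisfying excl ∨ ¬owned: {q0, q1, q2, q3, q5, q6}.
States satisfying AF (excl ∨ ¬owned): {q0, q1, q2, q3, q4, q5, q6}.
States satisfying ¬excl ∧ ¬owned: {q3}.
States satisfying E[¬excl ∧ ¬owned U ¬excl ∧ ¬owned]: {q3}.
States satisfying AF (excl ∨ ¬owned) ∧ E[¬excl ∧ ¬owned U ¬excl ∧ ¬owned]: {q3}.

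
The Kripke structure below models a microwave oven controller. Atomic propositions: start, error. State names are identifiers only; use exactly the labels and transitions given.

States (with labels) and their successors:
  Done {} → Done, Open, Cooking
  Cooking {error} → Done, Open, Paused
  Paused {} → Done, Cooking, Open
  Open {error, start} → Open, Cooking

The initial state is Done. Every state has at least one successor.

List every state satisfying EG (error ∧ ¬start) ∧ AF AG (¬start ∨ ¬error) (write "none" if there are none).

States satisfying error ∧ ¬start: {Cooking}.
States satisfying EG (error ∧ ¬start): ∅.
States satisfying AG (¬start ∨ ¬error): ∅.
States satisfying AF AG (¬start ∨ ¬error): ∅.
States satisfying EG (error ∧ ¬start) ∧ AF AG (¬start ∨ ¬error): ∅.

none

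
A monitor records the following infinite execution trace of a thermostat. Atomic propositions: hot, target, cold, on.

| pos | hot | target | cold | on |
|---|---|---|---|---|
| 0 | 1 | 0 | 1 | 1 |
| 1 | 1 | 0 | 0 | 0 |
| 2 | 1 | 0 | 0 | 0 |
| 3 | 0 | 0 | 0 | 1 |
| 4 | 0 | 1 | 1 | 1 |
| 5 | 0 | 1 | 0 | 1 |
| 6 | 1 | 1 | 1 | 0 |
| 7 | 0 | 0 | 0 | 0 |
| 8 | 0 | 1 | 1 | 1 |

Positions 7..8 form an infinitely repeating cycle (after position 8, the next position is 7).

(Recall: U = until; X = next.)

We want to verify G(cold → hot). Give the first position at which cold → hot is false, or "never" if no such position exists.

Check cold → hot at each position in order: 0 ✓, 1 ✓, 2 ✓, 3 ✓.
At position 4 the labels are {cold, on, target}, so cold → hot is false there. This is the first violation.

4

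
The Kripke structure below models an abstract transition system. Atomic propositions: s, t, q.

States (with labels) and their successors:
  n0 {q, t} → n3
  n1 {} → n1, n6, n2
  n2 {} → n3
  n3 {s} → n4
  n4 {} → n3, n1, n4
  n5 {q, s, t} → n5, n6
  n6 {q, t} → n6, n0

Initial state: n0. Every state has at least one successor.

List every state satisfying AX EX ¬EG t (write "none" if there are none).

States satisfying EX ¬EG t: {n0, n1, n2, n3, n4, n6}.
States satisfying AX EX ¬EG t: {n0, n1, n2, n3, n4, n6}.

{n0, n1, n2, n3, n4, n6}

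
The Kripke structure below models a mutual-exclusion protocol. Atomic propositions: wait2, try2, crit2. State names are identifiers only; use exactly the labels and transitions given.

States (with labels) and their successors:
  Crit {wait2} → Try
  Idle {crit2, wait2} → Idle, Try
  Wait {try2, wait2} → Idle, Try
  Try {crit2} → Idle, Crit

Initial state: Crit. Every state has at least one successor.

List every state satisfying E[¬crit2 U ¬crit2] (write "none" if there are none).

{Crit, Wait}

States satisfying ¬crit2: {Crit, Wait}.
States satisfying E[¬crit2 U ¬crit2]: {Crit, Wait}.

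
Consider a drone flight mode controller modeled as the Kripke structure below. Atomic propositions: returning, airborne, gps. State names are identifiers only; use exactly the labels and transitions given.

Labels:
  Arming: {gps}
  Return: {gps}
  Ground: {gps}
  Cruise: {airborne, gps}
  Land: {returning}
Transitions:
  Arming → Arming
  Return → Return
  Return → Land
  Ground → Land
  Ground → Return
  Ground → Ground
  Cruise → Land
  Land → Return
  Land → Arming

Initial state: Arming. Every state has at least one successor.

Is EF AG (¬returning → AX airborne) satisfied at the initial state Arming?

States satisfying AG (¬returning → AX airborne): ∅.
States satisfying EF AG (¬returning → AX airborne): ∅.
No suitable path/successor from Arming witnesses the formula.
Arming ∉ Sat(EF AG (¬returning → AX airborne)).

Does not hold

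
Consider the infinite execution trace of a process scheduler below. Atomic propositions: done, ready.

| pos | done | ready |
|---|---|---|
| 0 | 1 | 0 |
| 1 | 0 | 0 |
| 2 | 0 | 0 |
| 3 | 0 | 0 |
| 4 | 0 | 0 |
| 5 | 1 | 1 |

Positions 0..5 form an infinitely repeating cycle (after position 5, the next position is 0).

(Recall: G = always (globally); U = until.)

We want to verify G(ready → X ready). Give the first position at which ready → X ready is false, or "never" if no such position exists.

Check ready → X ready at each position in order: 0 ✓, 1 ✓, 2 ✓, 3 ✓, 4 ✓.
At position 5 the labels are {done, ready} and the next position 0 has {done}, so ready → X ready is false there. This is the first violation.

5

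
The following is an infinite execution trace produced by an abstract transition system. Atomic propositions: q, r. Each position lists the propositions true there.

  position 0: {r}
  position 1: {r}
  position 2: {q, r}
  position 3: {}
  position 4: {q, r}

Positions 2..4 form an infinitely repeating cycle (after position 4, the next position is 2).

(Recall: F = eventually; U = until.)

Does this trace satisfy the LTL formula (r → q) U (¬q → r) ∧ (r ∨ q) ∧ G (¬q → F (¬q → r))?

Yes

Walking from position 0: ¬q → r first holds at position 0, and r → q holds at every earlier position along the way, so (r → q) U (¬q → r) holds.
At position 0: (r → q) U (¬q → r) is true; (r ∨ q) ∧ G (¬q → F (¬q → r)) is true; so (r → q) U (¬q → r) ∧ (r ∨ q) ∧ G (¬q → F (¬q → r)) is true.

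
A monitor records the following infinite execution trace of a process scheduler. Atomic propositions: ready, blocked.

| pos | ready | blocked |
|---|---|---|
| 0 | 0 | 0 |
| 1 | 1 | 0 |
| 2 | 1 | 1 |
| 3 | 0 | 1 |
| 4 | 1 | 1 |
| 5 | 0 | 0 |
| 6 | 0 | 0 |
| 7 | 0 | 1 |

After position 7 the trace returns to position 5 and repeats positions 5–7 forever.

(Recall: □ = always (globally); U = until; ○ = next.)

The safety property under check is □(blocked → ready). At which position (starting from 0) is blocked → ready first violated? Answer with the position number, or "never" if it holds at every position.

3

Check blocked → ready at each position in order: 0 ✓, 1 ✓, 2 ✓.
At position 3 the labels are {blocked}, so blocked → ready is false there. This is the first violation.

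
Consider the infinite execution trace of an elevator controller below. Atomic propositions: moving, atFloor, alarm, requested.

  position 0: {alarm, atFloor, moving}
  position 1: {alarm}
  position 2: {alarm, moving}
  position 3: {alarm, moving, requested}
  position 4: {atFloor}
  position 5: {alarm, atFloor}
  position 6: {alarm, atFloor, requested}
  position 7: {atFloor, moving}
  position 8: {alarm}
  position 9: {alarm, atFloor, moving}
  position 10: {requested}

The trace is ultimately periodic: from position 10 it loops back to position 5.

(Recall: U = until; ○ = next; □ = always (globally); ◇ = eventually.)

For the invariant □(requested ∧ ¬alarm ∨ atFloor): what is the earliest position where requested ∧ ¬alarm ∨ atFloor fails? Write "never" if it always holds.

1

Check requested ∧ ¬alarm ∨ atFloor at each position in order: 0 ✓.
At position 1 the labels are {alarm}, so requested ∧ ¬alarm ∨ atFloor is false there. This is the first violation.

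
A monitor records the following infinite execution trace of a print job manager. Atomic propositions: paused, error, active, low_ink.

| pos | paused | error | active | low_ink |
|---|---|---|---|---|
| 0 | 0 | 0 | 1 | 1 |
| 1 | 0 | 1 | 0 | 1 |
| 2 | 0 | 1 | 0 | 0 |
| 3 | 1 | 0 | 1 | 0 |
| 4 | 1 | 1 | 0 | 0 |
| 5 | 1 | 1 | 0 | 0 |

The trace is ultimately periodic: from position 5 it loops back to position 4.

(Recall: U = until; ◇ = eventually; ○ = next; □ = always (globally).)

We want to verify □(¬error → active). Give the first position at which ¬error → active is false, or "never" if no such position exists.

never

¬error → active holds at every position 0..5, and those are all the positions the trace ever visits, so the invariant □(¬error → active) is never violated.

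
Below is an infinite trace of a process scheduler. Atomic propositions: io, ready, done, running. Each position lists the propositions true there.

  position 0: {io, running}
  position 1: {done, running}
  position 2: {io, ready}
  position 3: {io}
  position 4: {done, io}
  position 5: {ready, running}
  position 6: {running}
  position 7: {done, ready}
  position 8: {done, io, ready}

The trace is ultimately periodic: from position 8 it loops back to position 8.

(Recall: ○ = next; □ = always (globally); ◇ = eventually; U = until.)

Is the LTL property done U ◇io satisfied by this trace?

Yes

Walking from position 0: ◇io first holds at position 0, and done holds at every earlier position along the way, so done U ◇io holds.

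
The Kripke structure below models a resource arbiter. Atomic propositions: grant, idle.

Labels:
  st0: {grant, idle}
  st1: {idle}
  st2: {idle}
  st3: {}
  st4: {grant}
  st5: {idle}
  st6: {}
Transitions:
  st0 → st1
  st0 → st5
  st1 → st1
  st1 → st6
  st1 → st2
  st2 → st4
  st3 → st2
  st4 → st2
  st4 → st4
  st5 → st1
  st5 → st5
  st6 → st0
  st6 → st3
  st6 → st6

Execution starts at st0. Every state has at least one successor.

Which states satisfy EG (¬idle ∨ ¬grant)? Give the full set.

{st1, st2, st3, st4, st5, st6}

States satisfying ¬idle ∨ ¬grant: {st1, st2, st3, st4, st5, st6}.
States satisfying EG (¬idle ∨ ¬grant): {st1, st2, st3, st4, st5, st6}.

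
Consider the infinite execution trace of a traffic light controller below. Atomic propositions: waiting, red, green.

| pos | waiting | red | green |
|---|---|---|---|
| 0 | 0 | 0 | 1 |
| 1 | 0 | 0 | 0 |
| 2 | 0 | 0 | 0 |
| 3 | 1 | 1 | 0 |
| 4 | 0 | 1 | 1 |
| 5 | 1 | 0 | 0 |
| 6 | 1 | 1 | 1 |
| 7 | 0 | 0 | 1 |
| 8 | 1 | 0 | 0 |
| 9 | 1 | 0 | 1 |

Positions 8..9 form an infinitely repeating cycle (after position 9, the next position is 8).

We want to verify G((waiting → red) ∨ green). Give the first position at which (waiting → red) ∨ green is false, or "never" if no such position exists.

5

Check (waiting → red) ∨ green at each position in order: 0 ✓, 1 ✓, 2 ✓, 3 ✓, 4 ✓.
At position 5 the labels are {waiting}, so (waiting → red) ∨ green is false there. This is the first violation.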